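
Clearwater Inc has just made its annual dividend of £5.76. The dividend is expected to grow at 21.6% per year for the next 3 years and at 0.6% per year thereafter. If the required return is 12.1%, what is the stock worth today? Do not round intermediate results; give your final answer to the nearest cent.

£84.69

D_1 = 7.00416
D_2 = 8.51706
D_3 = 10.35674
Terminal value at year 3: TV = D_3×(1+g_2)/(r−g_2) = 10.41888/0.115 = 90.59899
P_0 = D_1/(1+r)^1 + D_2/(1+r)^2 + D_3/(1+r)^3 + TV/(1+r)^3
    = 6.24814 + 6.77764 + 7.35201 + 64.31415 = 84.69194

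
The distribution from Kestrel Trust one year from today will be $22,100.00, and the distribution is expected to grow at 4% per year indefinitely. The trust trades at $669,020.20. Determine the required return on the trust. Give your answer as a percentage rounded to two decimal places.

7.30%

P = D₁/(r − g) ⇒ r = D₁/P + g = $22,100.0000/$669,020.20 + 0.04 = 0.033033 + 0.04 = 0.073033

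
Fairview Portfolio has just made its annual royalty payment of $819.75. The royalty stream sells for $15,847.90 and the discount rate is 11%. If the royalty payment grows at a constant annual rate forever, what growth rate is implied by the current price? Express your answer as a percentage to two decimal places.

P = D₀(1+g)/(r−g) ⇒ P(r−g) = D₀(1+g) ⇒ g(P+D₀) = P·r − D₀
g = (P·r − D₀)/(P + D₀) = ($15,847.90×0.11 − $819.75) / ($15,847.90 + $819.75) = 0.055408

5.54%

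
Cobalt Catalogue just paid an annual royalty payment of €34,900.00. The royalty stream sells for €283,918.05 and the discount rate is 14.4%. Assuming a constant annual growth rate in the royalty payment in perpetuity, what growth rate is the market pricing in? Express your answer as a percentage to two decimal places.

P = D₀(1+g)/(r−g) ⇒ P(r−g) = D₀(1+g) ⇒ g(P+D₀) = P·r − D₀
g = (P·r − D₀)/(P + D₀) = (€283,918.05×0.144 − €34,900.00) / (€283,918.05 + €34,900.00) = 0.018770

1.88%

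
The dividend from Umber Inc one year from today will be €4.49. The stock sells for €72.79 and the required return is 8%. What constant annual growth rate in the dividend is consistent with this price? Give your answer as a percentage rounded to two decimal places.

P = D₁/(r−g) ⇒ g = r − D₁/P = 0.08 − €4.49/€72.79 = 0.018316

1.83%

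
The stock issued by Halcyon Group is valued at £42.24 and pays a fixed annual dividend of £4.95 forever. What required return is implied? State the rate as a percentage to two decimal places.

11.72%

P = C/r ⇒ r = C/P = £4.95/£42.24 = 0.117188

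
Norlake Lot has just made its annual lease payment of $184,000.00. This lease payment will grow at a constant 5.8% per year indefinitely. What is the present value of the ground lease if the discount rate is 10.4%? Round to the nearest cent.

$4232000.00

D₁ = D₀ × (1 + g) = $184,000.00 × 1.058 = $194,672.0000
Growing perpetuity: P = D₁ / (r − g) = $194,672.0000 / (0.104 − 0.058) = $4,232,000.00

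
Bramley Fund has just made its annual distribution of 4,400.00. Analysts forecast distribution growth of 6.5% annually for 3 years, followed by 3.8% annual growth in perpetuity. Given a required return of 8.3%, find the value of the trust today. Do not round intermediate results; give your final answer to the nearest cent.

D_1 = 4686.00000
D_2 = 4990.59000
D_3 = 5314.97835
Terminal value at year 3: TV = D_3×(1+g_2)/(r−g_2) = 5516.94753/0.045 = 122598.83394
P_0 = D_1/(1+r)^1 + D_2/(1+r)^2 + D_3/(1+r)^3 + TV/(1+r)^3
    = 4326.86981 + 4254.95507 + 4184.23560 + 96516.36778 = 109282.42826

109282.43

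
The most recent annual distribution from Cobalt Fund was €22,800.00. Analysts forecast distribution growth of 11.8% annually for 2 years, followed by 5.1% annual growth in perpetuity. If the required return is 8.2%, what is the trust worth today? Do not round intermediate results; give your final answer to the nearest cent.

€873187.93

D_1 = 25490.40000
D_2 = 28498.26720
Terminal value at year 2: TV = D_2×(1+g_2)/(r−g_2) = 29951.67883/0.031 = 966183.18797
P_0 = D_1/(1+r)^1 + D_2/(1+r)^2 + TV/(1+r)^2
    = 23558.59519 + 24342.43015 + 825286.90620 = 873187.93155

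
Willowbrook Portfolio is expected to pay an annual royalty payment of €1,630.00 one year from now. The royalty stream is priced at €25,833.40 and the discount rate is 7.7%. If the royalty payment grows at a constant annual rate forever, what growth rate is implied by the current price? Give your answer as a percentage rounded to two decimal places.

P = D₁/(r−g) ⇒ g = r − D₁/P = 0.077 − €1,630.00/€25,833.40 = 0.013903

1.39%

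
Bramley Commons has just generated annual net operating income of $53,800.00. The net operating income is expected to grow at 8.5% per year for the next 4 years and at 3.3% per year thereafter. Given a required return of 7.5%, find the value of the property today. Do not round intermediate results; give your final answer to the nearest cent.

$1593402.76

D_1 = 58373.00000
D_2 = 63334.70500
D_3 = 68718.15492
D_4 = 74559.19809
Terminal value at year 4: TV = D_4×(1+g_2)/(r−g_2) = 77019.65163/0.042 = 1833801.22930
P_0 = D_1/(1+r)^1 + D_2/(1+r)^2 + D_3/(1+r)^3 + D_4/(1+r)^4 + TV/(1+r)^4
    = 54300.46512 + 54805.58572 + 55315.40512 + 55829.96703 + 1373151.33201 = 1593402.75500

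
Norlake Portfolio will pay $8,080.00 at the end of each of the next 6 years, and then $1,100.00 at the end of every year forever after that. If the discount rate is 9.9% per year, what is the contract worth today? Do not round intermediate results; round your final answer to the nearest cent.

$41600.12

PV of 6-year annuity: $8,080.00 × [1 − (1+0.099)^−6] / 0.099 = 35293.87263
Perpetuity value at year 6: $1,100.00 / 0.099 = 11111.11111
PV of perpetuity: 11111.11111 / (1+0.099)^6 = 6306.25221
Total PV = 35293.87263 + 6306.25221 = 41600.12484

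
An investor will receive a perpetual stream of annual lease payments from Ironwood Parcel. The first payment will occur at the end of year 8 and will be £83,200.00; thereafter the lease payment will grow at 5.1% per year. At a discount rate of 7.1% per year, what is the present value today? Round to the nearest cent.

Value at end of year 7: C₁ / (r − g) = £83,200.00 / (0.071 − 0.051) = £4,160,000.0000
Discount to today: PV = £4,160,000.0000 / (1 + 0.071)^7 = £4,160,000.0000 / 1.616316 = £2,573,754.00

£2573754.00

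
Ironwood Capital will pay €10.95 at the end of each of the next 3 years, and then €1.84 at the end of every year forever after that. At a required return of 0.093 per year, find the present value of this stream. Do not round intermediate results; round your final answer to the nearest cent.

€42.72

PV of 3-year annuity: €10.95 × [1 − (1+0.093)^−3] / 0.093 = 27.57015
Perpetuity value at year 3: €1.84 / 0.093 = 19.78495
PV of perpetuity: 19.78495 / (1+0.093)^3 = 15.15215
Total PV = 27.57015 + 15.15215 = 42.72230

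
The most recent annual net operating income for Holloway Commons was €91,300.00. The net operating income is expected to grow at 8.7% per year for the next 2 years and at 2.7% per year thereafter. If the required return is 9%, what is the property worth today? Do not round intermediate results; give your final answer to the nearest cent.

€1662000.36

D_1 = 99243.10000
D_2 = 107877.24970
Terminal value at year 2: TV = D_2×(1+g_2)/(r−g_2) = 110789.93544/0.063 = 1758570.40384
P_0 = D_1/(1+r)^1 + D_2/(1+r)^2 + TV/(1+r)^2
    = 91048.71560 + 90798.12280 + 1480153.52566 = 1662000.36406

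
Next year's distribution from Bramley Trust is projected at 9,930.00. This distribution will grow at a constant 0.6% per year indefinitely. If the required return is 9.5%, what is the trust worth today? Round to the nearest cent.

111573.03

Growing perpetuity: P = D₁ / (r − g) = 9,930.0000 / (0.095 − 0.006) = 111,573.03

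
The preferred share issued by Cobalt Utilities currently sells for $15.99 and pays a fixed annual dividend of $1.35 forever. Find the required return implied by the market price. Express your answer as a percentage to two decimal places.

8.44%

P = C/r ⇒ r = C/P = $1.35/$15.99 = 0.084428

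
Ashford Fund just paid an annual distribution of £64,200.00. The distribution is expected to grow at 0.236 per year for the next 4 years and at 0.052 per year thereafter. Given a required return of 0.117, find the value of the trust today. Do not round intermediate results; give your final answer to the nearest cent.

D_1 = 79351.20000
D_2 = 98078.08320
D_3 = 121224.51084
D_4 = 149833.49539
Terminal value at year 4: TV = D_4×(1+g_2)/(r−g_2) = 157624.83715/0.065 = 2424997.49466
P_0 = D_1/(1+r)^1 + D_2/(1+r)^2 + D_3/(1+r)^3 + D_4/(1+r)^4 + TV/(1+r)^4
    = 71039.57028 + 78607.79665 + 86982.30677 + 96248.99836 + 1557753.01965 = 1890631.69172

£1890631.69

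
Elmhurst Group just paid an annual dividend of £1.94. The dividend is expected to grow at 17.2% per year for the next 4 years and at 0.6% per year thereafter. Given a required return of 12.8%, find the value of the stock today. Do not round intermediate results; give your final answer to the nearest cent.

£27.19

D_1 = 2.27368
D_2 = 2.66475
D_3 = 3.12309
D_4 = 3.66026
Terminal value at year 4: TV = D_4×(1+g_2)/(r−g_2) = 3.68222/0.122 = 30.18216
P_0 = D_1/(1+r)^1 + D_2/(1+r)^2 + D_3/(1+r)^3 + D_4/(1+r)^4 + TV/(1+r)^4
    = 2.01567 + 2.09430 + 2.17599 + 2.26087 + 18.64292 = 27.18976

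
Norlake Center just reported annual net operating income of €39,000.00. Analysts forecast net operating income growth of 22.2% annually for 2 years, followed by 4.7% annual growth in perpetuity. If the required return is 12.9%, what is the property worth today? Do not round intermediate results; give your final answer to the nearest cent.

D_1 = 47658.00000
D_2 = 58238.07600
Terminal value at year 2: TV = D_2×(1+g_2)/(r−g_2) = 60975.26557/0.082 = 743600.79966
P_0 = D_1/(1+r)^1 + D_2/(1+r)^2 + TV/(1+r)^2
    = 42212.57750 + 45689.78716 + 583380.57513 = 671282.93979

€671282.94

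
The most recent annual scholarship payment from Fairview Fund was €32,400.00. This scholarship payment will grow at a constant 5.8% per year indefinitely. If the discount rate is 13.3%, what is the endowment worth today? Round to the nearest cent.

D₁ = D₀ × (1 + g) = €32,400.00 × 1.058 = €34,279.2000
Growing perpetuity: P = D₁ / (r − g) = €34,279.2000 / (0.133 − 0.058) = €457,056.00

€457056.00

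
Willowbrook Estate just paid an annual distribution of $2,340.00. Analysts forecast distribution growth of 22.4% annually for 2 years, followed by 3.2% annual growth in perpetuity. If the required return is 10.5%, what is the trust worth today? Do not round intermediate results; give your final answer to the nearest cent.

D_1 = 2864.16000
D_2 = 3505.73184
Terminal value at year 2: TV = D_2×(1+g_2)/(r−g_2) = 3617.91526/0.073 = 49560.48300
P_0 = D_1/(1+r)^1 + D_2/(1+r)^2 + TV/(1+r)^2
    = 2592.00000 + 2871.13846 + 40589.24510 = 46052.38356

$46052.38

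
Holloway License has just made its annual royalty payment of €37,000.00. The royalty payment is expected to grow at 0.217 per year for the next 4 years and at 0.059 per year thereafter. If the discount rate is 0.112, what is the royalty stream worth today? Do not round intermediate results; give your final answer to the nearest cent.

€1247027.27

D_1 = 45029.00000
D_2 = 54800.29300
D_3 = 66691.95658
D_4 = 81164.11116
Terminal value at year 4: TV = D_4×(1+g_2)/(r−g_2) = 85952.79372/0.053 = 1621750.82486
P_0 = D_1/(1+r)^1 + D_2/(1+r)^2 + D_3/(1+r)^3 + D_4/(1+r)^4 + TV/(1+r)^4
    = 40493.70504 + 44317.30128 + 48501.93855 + 53081.70792 + 1060632.61681 = 1247027.26960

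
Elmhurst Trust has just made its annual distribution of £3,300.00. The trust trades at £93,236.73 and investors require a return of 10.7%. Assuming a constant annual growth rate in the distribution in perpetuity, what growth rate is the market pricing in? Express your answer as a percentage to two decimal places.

6.92%

P = D₀(1+g)/(r−g) ⇒ P(r−g) = D₀(1+g) ⇒ g(P+D₀) = P·r − D₀
g = (P·r − D₀)/(P + D₀) = (£93,236.73×0.107 − £3,300.00) / (£93,236.73 + £3,300.00) = 0.069158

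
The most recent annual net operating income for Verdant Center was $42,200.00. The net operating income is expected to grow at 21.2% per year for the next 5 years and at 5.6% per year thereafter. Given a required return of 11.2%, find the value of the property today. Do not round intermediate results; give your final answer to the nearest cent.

D_1 = 51146.40000
D_2 = 61989.43680
D_3 = 75131.19740
D_4 = 91059.01125
D_5 = 110363.52164
Terminal value at year 5: TV = D_5×(1+g_2)/(r−g_2) = 116543.87885/0.056 = 2081140.69371
P_0 = D_1/(1+r)^1 + D_2/(1+r)^2 + D_3/(1+r)^3 + D_4/(1+r)^4 + D_5/(1+r)^5 + TV/(1+r)^5
    = 45994.96403 + 50131.20180 + 54639.40340 + 59553.01882 + 64908.50612 + 1223988.97254 = 1499216.06670

$1499216.07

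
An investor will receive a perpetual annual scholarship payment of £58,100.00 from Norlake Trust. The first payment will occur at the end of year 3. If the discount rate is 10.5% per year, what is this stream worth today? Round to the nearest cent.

£453171.17

Value at end of year 2: C / r = £58,100.00 / 0.105 = £553,333.3333
Discount to today: PV = £553,333.3333 / (1 + 0.105)^2 = £553,333.3333 / 1.221025 = £453,171.17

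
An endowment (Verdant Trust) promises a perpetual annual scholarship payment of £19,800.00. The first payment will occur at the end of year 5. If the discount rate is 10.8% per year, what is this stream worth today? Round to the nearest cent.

Value at end of year 4: C / r = £19,800.00 / 0.108 = £183,333.3333
Discount to today: PV = £183,333.3333 / (1 + 0.108)^4 = £183,333.3333 / 1.507159 = £121,641.68

£121641.68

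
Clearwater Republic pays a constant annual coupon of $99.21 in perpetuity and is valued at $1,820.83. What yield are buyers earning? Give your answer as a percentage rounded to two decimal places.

5.45%

P = C/r ⇒ r = C/P = $99.21/$1,820.83 = 0.054486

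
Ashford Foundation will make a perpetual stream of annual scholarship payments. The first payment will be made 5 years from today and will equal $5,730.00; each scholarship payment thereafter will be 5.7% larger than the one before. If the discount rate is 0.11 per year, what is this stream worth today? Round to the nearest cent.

Value at end of year 4: C₁ / (r − g) = $5,730.00 / (0.11 − 0.057) = $108,113.2075
Discount to today: PV = $108,113.2075 / (1 + 0.11)^4 = $108,113.2075 / 1.518070 = $71,217.52

$71217.52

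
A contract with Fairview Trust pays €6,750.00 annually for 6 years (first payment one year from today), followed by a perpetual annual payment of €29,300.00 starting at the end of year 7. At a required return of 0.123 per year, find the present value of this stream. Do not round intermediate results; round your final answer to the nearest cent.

€146281.56

PV of 6-year annuity: €6,750.00 × [1 − (1+0.123)^−6] / 0.123 = 27517.79485
Perpetuity value at year 6: €29,300.00 / 0.123 = 238211.38211
PV of perpetuity: 238211.38211 / (1+0.123)^6 = 118763.76893
Total PV = 27517.79485 + 118763.76893 = 146281.56378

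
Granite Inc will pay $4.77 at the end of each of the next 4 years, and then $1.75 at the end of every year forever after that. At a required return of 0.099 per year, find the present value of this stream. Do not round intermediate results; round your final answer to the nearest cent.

$27.27

PV of 4-year annuity: $4.77 × [1 − (1+0.099)^−4] / 0.099 = 15.15305
Perpetuity value at year 4: $1.75 / 0.099 = 17.67677
PV of perpetuity: 17.67677 / (1+0.099)^4 = 12.11747
Total PV = 15.15305 + 12.11747 = 27.27052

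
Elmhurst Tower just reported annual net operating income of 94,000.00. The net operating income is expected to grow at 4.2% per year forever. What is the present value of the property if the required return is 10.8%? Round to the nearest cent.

D₁ = D₀ × (1 + g) = 94,000.00 × 1.042 = 97,948.0000
Growing perpetuity: P = D₁ / (r − g) = 97,948.0000 / (0.108 − 0.042) = 1,484,060.61

1484060.61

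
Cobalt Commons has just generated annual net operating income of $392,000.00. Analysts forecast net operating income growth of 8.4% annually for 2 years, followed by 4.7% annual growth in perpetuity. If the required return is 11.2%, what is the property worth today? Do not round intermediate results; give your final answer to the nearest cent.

$6754873.71

D_1 = 424928.00000
D_2 = 460621.95200
Terminal value at year 2: TV = D_2×(1+g_2)/(r−g_2) = 482271.18374/0.065 = 7419556.67298
P_0 = D_1/(1+r)^1 + D_2/(1+r)^2 + TV/(1+r)^2
    = 382129.49640 + 372507.53067 + 6000236.68627 = 6754873.71334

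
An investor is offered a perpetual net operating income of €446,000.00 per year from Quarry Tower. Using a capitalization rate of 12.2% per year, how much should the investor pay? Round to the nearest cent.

Level perpetuity: PV = C / r = €446,000.00 / 0.122 = €3,655,737.70

€3655737.70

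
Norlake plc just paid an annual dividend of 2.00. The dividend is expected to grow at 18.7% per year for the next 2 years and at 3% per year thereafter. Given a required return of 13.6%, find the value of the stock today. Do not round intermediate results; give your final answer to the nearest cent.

D_1 = 2.37400
D_2 = 2.81794
Terminal value at year 2: TV = D_2×(1+g_2)/(r−g_2) = 2.90248/0.106 = 27.38185
P_0 = D_1/(1+r)^1 + D_2/(1+r)^2 + TV/(1+r)^2
    = 2.08979 + 2.18361 + 21.21808 = 25.49148

25.49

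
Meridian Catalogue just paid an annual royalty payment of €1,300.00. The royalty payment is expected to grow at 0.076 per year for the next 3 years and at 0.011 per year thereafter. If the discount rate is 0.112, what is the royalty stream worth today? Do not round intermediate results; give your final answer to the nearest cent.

€15442.39

D_1 = 1398.80000
D_2 = 1505.10880
D_3 = 1619.49707
Terminal value at year 3: TV = D_3×(1+g_2)/(r−g_2) = 1637.31154/0.101 = 16211.00531
P_0 = D_1/(1+r)^1 + D_2/(1+r)^2 + D_3/(1+r)^3 + TV/(1+r)^3
    = 1257.91367 + 1217.18985 + 1177.78442 + 11789.50542 = 15442.39335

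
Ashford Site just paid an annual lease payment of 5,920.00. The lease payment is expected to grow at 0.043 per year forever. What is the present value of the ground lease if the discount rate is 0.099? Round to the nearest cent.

D₁ = D₀ × (1 + g) = 5,920.00 × 1.043 = 6,174.5600
Growing perpetuity: P = D₁ / (r − g) = 6,174.5600 / (0.099 − 0.043) = 110,260.00

110260.00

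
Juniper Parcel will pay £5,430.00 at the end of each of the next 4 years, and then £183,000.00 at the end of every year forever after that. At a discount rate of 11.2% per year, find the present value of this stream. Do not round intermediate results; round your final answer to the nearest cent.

PV of 4-year annuity: £5,430.00 × [1 − (1+0.112)^−4] / 0.112 = 16774.59490
Perpetuity value at year 4: £183,000.00 / 0.112 = 1633928.57143
PV of perpetuity: 1633928.57143 / (1+0.112)^4 = 1068596.91997
Total PV = 16774.59490 + 1068596.91997 = 1085371.51487

£1085371.51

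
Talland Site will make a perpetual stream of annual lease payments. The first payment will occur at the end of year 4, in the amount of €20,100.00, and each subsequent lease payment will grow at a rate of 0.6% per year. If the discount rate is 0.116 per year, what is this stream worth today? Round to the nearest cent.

Value at end of year 3: C₁ / (r − g) = €20,100.00 / (0.116 − 0.006) = €182,727.2727
Discount to today: PV = €182,727.2727 / (1 + 0.116)^3 = €182,727.2727 / 1.389929 = €131,465.19

€131465.19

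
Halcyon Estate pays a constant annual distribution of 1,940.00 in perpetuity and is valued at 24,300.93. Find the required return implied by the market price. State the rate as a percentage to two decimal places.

7.98%

P = C/r ⇒ r = C/P = 1,940.00/24,300.93 = 0.079832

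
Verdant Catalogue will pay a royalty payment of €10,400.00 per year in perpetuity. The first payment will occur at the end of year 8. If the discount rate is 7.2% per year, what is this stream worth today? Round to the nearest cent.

Value at end of year 7: C / r = €10,400.00 / 0.072 = €144,444.4444
Discount to today: PV = €144,444.4444 / (1 + 0.072)^7 = €144,444.4444 / 1.626910 = €88,784.54

€88784.54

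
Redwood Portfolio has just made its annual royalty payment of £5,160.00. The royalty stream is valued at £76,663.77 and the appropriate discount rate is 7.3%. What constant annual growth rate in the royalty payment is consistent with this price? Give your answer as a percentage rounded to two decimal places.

0.53%

P = D₀(1+g)/(r−g) ⇒ P(r−g) = D₀(1+g) ⇒ g(P+D₀) = P·r − D₀
g = (P·r − D₀)/(P + D₀) = (£76,663.77×0.073 − £5,160.00) / (£76,663.77 + £5,160.00) = 0.005334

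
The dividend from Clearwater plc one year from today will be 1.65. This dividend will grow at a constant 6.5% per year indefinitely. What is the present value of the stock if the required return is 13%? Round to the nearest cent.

Growing perpetuity: P = D₁ / (r − g) = 1.6500 / (0.13 − 0.065) = 25.38

25.38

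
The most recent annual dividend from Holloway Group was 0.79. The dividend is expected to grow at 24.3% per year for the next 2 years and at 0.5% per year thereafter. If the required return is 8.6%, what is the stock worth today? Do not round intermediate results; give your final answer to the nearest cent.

14.78

D_1 = 0.98197
D_2 = 1.22059
Terminal value at year 2: TV = D_2×(1+g_2)/(r−g_2) = 1.22669/0.081 = 15.14434
P_0 = D_1/(1+r)^1 + D_2/(1+r)^2 + TV/(1+r)^2
    = 0.90421 + 1.03493 + 12.84076 = 14.77990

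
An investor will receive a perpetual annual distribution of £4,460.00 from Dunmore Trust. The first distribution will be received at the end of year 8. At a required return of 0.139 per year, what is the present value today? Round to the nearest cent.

Value at end of year 7: C / r = £4,460.00 / 0.139 = £32,086.3309
Discount to today: PV = £32,086.3309 / (1 + 0.139)^7 = £32,086.3309 / 2.486944 = £12,901.91

£12901.91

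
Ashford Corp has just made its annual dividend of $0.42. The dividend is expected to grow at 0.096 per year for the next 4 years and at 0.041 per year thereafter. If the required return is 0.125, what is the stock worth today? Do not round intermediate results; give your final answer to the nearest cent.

$6.26

D_1 = 0.46032
D_2 = 0.50451
D_3 = 0.55294
D_4 = 0.60603
Terminal value at year 4: TV = D_4×(1+g_2)/(r−g_2) = 0.63087/0.084 = 7.51040
P_0 = D_1/(1+r)^1 + D_2/(1+r)^2 + D_3/(1+r)^3 + D_4/(1+r)^4 + TV/(1+r)^4
    = 0.40917 + 0.39863 + 0.38835 + 0.37834 + 4.68870 = 6.26319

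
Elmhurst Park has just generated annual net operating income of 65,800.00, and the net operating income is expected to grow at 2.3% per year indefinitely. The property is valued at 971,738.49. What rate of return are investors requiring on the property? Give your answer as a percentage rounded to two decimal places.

9.23%

D₁ = 65,800.00 × 1.023 = 67,313.4000
P = D₁/(r − g) ⇒ r = D₁/P + g = 67,313.4000/971,738.49 + 0.023 = 0.069271 + 0.023 = 0.092271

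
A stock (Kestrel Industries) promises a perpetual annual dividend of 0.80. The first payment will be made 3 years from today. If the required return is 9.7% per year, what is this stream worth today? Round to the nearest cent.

Value at end of year 2: C / r = 0.80 / 0.097 = 8.2474
Discount to today: PV = 8.2474 / (1 + 0.097)^2 = 8.2474 / 1.203409 = 6.85

6.85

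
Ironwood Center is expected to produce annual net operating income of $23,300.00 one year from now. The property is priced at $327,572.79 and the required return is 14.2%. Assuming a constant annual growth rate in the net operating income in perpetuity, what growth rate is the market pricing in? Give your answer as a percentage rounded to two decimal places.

P = D₁/(r−g) ⇒ g = r − D₁/P = 0.142 − $23,300.00/$327,572.79 = 0.070871

7.09%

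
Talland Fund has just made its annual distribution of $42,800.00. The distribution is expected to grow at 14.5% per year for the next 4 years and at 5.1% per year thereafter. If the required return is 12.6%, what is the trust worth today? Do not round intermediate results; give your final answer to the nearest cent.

D_1 = 49006.00000
D_2 = 56111.87000
D_3 = 64248.09115
D_4 = 73564.06437
Terminal value at year 4: TV = D_4×(1+g_2)/(r−g_2) = 77315.83165/0.075 = 1030877.75533
P_0 = D_1/(1+r)^1 + D_2/(1+r)^2 + D_3/(1+r)^3 + D_4/(1+r)^4 + TV/(1+r)^4
    = 43522.20249 + 44256.59134 + 45003.37219 + 45762.75413 + 641288.72792 = 819833.64807

$819833.65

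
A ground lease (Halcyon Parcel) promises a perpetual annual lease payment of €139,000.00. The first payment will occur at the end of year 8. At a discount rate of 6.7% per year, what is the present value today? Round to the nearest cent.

€1317616.61

Value at end of year 7: C / r = €139,000.00 / 0.067 = €2,074,626.8657
Discount to today: PV = €2,074,626.8657 / (1 + 0.067)^7 = €2,074,626.8657 / 1.574530 = €1,317,616.61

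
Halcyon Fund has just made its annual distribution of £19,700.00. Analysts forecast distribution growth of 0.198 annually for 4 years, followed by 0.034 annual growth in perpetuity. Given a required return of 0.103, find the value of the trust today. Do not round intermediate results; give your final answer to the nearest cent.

D_1 = 23600.60000
D_2 = 28273.51880
D_3 = 33871.67552
D_4 = 40578.26728
Terminal value at year 4: TV = D_4×(1+g_2)/(r−g_2) = 41957.92836/0.069 = 608085.91831
P_0 = D_1/(1+r)^1 + D_2/(1+r)^2 + D_3/(1+r)^3 + D_4/(1+r)^4 + TV/(1+r)^4
    = 21396.73617 + 23239.61010 + 25241.20843 + 27415.20190 + 410830.70674 = 508123.46334

£508123.46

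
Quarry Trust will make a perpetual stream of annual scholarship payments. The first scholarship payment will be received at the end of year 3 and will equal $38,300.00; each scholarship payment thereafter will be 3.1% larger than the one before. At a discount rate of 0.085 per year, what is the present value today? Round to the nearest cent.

Value at end of year 2: C₁ / (r − g) = $38,300.00 / (0.085 − 0.031) = $709,259.2593
Discount to today: PV = $709,259.2593 / (1 + 0.085)^2 = $709,259.2593 / 1.177225 = $602,484.03

$602484.03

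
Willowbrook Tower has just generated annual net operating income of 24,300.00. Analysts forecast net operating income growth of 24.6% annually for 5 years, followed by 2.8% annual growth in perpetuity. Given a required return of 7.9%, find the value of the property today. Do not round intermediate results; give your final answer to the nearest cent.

1196795.24

D_1 = 30277.80000
D_2 = 37726.13880
D_3 = 47006.76894
D_4 = 58570.43411
D_5 = 72978.76090
Terminal value at year 5: TV = D_5×(1+g_2)/(r−g_2) = 75022.16620/0.051 = 1471022.86667
P_0 = D_1/(1+r)^1 + D_2/(1+r)^2 + D_3/(1+r)^3 + D_4/(1+r)^4 + D_5/(1+r)^5 + TV/(1+r)^5
    = 28060.98239 + 32404.06308 + 37419.33512 + 43210.83555 + 49898.70352 + 1005801.31795 = 1196795.23760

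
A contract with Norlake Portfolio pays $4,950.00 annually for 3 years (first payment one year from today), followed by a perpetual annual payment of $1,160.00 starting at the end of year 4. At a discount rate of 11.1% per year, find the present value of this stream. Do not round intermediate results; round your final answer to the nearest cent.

$19696.04

PV of 3-year annuity: $4,950.00 × [1 − (1+0.111)^−3] / 0.111 = 12075.38035
Perpetuity value at year 3: $1,160.00 / 0.111 = 10450.45045
PV of perpetuity: 10450.45045 / (1+0.111)^3 = 7620.66435
Total PV = 12075.38035 + 7620.66435 = 19696.04470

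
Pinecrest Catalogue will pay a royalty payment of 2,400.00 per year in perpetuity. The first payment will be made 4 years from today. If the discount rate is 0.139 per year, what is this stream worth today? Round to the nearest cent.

11684.91

Value at end of year 3: C / r = 2,400.00 / 0.139 = 17,266.1871
Discount to today: PV = 17,266.1871 / (1 + 0.139)^3 = 17,266.1871 / 1.477649 = 11,684.91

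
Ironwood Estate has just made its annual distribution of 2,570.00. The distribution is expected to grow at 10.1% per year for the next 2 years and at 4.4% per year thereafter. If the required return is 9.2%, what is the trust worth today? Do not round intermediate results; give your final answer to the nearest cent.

D_1 = 2829.57000
D_2 = 3115.35657
Terminal value at year 2: TV = D_2×(1+g_2)/(r−g_2) = 3252.43226/0.048 = 67759.00540
P_0 = D_1/(1+r)^1 + D_2/(1+r)^2 + TV/(1+r)^2
    = 2591.18132 + 2612.53721 + 56822.68429 = 62026.40282

62026.40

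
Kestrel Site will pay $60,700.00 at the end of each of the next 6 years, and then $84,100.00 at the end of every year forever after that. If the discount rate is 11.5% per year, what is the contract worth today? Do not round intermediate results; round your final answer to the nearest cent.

$633719.47

PV of 6-year annuity: $60,700.00 × [1 − (1+0.115)^−6] / 0.115 = 253136.84781
Perpetuity value at year 6: $84,100.00 / 0.115 = 731304.34783
PV of perpetuity: 731304.34783 / (1+0.115)^6 = 380582.61964
Total PV = 253136.84781 + 380582.61964 = 633719.46745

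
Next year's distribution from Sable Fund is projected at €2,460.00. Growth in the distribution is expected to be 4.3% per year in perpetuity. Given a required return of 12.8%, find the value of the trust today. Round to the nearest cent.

€28941.18

Growing perpetuity: P = D₁ / (r − g) = €2,460.0000 / (0.128 − 0.043) = €28,941.18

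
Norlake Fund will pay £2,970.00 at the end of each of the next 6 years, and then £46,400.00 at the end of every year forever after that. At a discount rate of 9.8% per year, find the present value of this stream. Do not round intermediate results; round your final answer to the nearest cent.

PV of 6-year annuity: £2,970.00 × [1 − (1+0.098)^−6] / 0.098 = 13011.29104
Perpetuity value at year 6: £46,400.00 / 0.098 = 473469.38776
PV of perpetuity: 473469.38776 / (1+0.098)^6 = 270195.34598
Total PV = 13011.29104 + 270195.34598 = 283206.63701

£283206.64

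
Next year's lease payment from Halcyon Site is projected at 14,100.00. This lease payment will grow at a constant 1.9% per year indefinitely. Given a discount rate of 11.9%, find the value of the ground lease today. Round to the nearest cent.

141000.00

Growing perpetuity: P = D₁ / (r − g) = 14,100.0000 / (0.119 − 0.019) = 141,000.00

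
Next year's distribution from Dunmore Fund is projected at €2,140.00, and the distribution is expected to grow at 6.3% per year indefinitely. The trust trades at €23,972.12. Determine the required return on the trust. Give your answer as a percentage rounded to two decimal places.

P = D₁/(r − g) ⇒ r = D₁/P + g = €2,140.0000/€23,972.12 + 0.063 = 0.089270 + 0.063 = 0.152270

15.23%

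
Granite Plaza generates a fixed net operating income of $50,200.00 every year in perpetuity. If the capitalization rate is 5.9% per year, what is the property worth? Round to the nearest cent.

Level perpetuity: PV = C / r = $50,200.00 / 0.059 = $850,847.46

$850847.46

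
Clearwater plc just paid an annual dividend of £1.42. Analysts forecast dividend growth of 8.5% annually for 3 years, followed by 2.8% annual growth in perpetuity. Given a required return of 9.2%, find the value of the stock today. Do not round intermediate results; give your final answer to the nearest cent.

£26.58

D_1 = 1.54070
D_2 = 1.67166
D_3 = 1.81375
Terminal value at year 3: TV = D_3×(1+g_2)/(r−g_2) = 1.86454/0.064 = 29.13337
P_0 = D_1/(1+r)^1 + D_2/(1+r)^2 + D_3/(1+r)^3 + TV/(1+r)^3
    = 1.41090 + 1.40185 + 1.39287 + 22.37293 = 26.57854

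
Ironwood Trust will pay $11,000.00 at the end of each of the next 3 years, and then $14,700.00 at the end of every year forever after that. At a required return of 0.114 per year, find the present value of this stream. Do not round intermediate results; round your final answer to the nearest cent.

$119968.16

PV of 3-year annuity: $11,000.00 × [1 − (1+0.114)^−3] / 0.114 = 26694.95047
Perpetuity value at year 3: $14,700.00 / 0.114 = 128947.36842
PV of perpetuity: 128947.36842 / (1+0.114)^3 = 93273.20734
Total PV = 26694.95047 + 93273.20734 = 119968.15781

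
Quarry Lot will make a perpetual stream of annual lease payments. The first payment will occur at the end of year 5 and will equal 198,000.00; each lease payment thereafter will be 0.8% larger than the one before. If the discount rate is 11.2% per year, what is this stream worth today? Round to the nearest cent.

1245124.28

Value at end of year 4: C₁ / (r − g) = 198,000.00 / (0.112 − 0.008) = 1,903,846.1538
Discount to today: PV = 1,903,846.1538 / (1 + 0.112)^4 = 1,903,846.1538 / 1.529041 = 1,245,124.28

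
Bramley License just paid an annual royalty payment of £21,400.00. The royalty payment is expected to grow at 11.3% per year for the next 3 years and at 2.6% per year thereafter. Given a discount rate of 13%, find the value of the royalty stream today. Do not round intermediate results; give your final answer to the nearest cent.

£264021.09

D_1 = 23818.20000
D_2 = 26509.65660
D_3 = 29505.24780
Terminal value at year 3: TV = D_3×(1+g_2)/(r−g_2) = 30272.38424/0.104 = 291080.61768
P_0 = D_1/(1+r)^1 + D_2/(1+r)^2 + D_3/(1+r)^3 + TV/(1+r)^3
    = 21078.05310 + 20760.94964 + 20448.61677 + 201733.46932 = 264021.08883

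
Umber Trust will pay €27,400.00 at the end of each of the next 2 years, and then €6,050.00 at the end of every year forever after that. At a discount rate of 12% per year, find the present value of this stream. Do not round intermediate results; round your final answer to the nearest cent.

PV of 2-year annuity: €27,400.00 × [1 − (1+0.12)^−2] / 0.12 = 46307.39796
Perpetuity value at year 2: €6,050.00 / 0.12 = 50416.66667
PV of perpetuity: 50416.66667 / (1+0.12)^2 = 40191.85799
Total PV = 46307.39796 + 40191.85799 = 86499.25595

€86499.26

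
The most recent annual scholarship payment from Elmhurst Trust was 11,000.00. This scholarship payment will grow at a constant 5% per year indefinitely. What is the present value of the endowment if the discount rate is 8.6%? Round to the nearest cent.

D₁ = D₀ × (1 + g) = 11,000.00 × 1.05 = 11,550.0000
Growing perpetuity: P = D₁ / (r − g) = 11,550.0000 / (0.086 − 0.05) = 320,833.33

320833.33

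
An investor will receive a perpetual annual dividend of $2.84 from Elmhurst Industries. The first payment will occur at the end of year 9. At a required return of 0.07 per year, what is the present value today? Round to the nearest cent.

$23.61

Value at end of year 8: C / r = $2.84 / 0.07 = $40.5714
Discount to today: PV = $40.5714 / (1 + 0.07)^8 = $40.5714 / 1.718186 = $23.61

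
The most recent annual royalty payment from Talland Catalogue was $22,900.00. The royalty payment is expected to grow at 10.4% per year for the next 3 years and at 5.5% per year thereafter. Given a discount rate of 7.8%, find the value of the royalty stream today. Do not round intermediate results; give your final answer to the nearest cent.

$1200332.33

D_1 = 25281.60000
D_2 = 27910.88640
D_3 = 30813.61859
Terminal value at year 3: TV = D_3×(1+g_2)/(r−g_2) = 32508.36761/0.023 = 1413407.28730
P_0 = D_1/(1+r)^1 + D_2/(1+r)^2 + D_3/(1+r)^3 + TV/(1+r)^3
    = 23452.31911 + 24017.95946 + 24597.24234 + 1128264.81169 = 1200332.33260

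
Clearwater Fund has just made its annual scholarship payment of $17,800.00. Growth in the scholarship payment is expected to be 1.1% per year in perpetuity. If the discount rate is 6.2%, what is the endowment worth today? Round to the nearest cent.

$352858.82

D₁ = D₀ × (1 + g) = $17,800.00 × 1.011 = $17,995.8000
Growing perpetuity: P = D₁ / (r − g) = $17,995.8000 / (0.062 − 0.011) = $352,858.82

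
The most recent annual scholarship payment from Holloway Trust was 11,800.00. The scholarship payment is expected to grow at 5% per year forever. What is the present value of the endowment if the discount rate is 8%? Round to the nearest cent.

413000.00

D₁ = D₀ × (1 + g) = 11,800.00 × 1.05 = 12,390.0000
Growing perpetuity: P = D₁ / (r − g) = 12,390.0000 / (0.08 − 0.05) = 413,000.00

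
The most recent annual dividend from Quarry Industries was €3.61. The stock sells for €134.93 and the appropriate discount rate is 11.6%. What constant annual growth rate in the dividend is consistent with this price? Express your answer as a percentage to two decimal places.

P = D₀(1+g)/(r−g) ⇒ P(r−g) = D₀(1+g) ⇒ g(P+D₀) = P·r − D₀
g = (P·r − D₀)/(P + D₀) = (€134.93×0.116 − €3.61) / (€134.93 + €3.61) = 0.086920

8.69%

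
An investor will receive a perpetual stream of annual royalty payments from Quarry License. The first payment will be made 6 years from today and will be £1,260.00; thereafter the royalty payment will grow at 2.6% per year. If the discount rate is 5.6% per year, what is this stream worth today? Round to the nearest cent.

Value at end of year 5: C₁ / (r − g) = £1,260.00 / (0.056 − 0.026) = £42,000.0000
Discount to today: PV = £42,000.0000 / (1 + 0.056)^5 = £42,000.0000 / 1.313166 = £31,983.77

£31983.77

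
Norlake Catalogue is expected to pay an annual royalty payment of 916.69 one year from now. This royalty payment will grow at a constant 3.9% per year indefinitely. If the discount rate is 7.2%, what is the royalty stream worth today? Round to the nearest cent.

27778.48

Growing perpetuity: P = D₁ / (r − g) = 916.6900 / (0.072 − 0.039) = 27,778.48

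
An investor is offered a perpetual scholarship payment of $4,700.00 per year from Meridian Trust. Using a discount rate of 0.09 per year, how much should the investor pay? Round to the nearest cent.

Level perpetuity: PV = C / r = $4,700.00 / 0.09 = $52,222.22

$52222.22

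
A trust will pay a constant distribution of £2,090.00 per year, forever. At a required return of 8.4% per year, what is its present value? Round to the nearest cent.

£24880.95

Level perpetuity: PV = C / r = £2,090.00 / 0.084 = £24,880.95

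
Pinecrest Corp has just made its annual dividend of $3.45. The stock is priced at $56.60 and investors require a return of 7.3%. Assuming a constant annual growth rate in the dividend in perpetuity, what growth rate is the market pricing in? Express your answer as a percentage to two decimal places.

1.14%

P = D₀(1+g)/(r−g) ⇒ P(r−g) = D₀(1+g) ⇒ g(P+D₀) = P·r − D₀
g = (P·r − D₀)/(P + D₀) = ($56.60×0.073 − $3.45) / ($56.60 + $3.45) = 0.011354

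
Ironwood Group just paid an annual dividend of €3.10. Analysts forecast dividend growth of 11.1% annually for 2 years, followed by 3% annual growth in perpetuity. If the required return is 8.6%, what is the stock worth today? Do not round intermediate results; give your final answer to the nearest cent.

D_1 = 3.44410
D_2 = 3.82640
Terminal value at year 2: TV = D_2×(1+g_2)/(r−g_2) = 3.94119/0.056 = 70.37834
P_0 = D_1/(1+r)^1 + D_2/(1+r)^2 + TV/(1+r)^2
    = 3.17136 + 3.24437 + 59.67320 = 66.08894

€66.09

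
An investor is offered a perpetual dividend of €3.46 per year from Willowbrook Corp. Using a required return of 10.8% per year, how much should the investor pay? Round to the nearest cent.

Level perpetuity: PV = C / r = €3.46 / 0.108 = €32.04

€32.04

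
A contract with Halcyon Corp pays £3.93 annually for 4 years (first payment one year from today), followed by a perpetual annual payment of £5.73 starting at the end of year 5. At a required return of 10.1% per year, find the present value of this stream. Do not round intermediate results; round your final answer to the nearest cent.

PV of 4-year annuity: £3.93 × [1 − (1+0.101)^−4] / 0.101 = 12.43065
Perpetuity value at year 4: £5.73 / 0.101 = 56.73267
PV of perpetuity: 56.73267 / (1+0.101)^4 = 38.60859
Total PV = 12.43065 + 38.60859 = 51.03924

£51.04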